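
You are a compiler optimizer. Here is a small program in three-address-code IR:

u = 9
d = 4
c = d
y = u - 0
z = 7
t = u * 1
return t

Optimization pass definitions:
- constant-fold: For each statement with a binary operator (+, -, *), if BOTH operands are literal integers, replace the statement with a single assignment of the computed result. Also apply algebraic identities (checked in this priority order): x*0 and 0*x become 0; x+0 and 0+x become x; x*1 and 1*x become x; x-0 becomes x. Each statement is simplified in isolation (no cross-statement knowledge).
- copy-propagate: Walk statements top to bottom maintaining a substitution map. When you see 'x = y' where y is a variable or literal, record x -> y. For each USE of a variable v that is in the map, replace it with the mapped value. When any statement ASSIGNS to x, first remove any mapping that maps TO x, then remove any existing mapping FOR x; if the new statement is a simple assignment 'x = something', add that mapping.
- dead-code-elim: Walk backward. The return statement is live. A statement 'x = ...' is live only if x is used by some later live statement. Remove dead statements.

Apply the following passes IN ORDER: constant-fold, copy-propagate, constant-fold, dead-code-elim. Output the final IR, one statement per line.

Initial IR:
  u = 9
  d = 4
  c = d
  y = u - 0
  z = 7
  t = u * 1
  return t
After constant-fold (7 stmts):
  u = 9
  d = 4
  c = d
  y = u
  z = 7
  t = u
  return t
After copy-propagate (7 stmts):
  u = 9
  d = 4
  c = 4
  y = 9
  z = 7
  t = 9
  return 9
After constant-fold (7 stmts):
  u = 9
  d = 4
  c = 4
  y = 9
  z = 7
  t = 9
  return 9
After dead-code-elim (1 stmts):
  return 9

Answer: return 9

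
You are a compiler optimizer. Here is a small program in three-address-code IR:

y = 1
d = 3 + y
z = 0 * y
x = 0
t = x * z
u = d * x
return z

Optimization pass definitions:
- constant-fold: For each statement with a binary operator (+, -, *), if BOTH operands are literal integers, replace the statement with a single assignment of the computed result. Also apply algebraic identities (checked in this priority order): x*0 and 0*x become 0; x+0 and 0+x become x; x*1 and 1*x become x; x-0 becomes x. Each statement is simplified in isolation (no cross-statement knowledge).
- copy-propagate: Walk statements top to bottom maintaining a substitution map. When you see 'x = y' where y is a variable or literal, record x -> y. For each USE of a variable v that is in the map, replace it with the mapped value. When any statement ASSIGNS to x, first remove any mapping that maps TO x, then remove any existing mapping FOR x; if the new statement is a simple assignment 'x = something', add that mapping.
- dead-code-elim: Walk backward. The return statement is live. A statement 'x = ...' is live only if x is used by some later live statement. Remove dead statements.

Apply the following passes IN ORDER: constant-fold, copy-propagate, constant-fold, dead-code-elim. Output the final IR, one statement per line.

Initial IR:
  y = 1
  d = 3 + y
  z = 0 * y
  x = 0
  t = x * z
  u = d * x
  return z
After constant-fold (7 stmts):
  y = 1
  d = 3 + y
  z = 0
  x = 0
  t = x * z
  u = d * x
  return z
After copy-propagate (7 stmts):
  y = 1
  d = 3 + 1
  z = 0
  x = 0
  t = 0 * 0
  u = d * 0
  return 0
After constant-fold (7 stmts):
  y = 1
  d = 4
  z = 0
  x = 0
  t = 0
  u = 0
  return 0
After dead-code-elim (1 stmts):
  return 0

Answer: return 0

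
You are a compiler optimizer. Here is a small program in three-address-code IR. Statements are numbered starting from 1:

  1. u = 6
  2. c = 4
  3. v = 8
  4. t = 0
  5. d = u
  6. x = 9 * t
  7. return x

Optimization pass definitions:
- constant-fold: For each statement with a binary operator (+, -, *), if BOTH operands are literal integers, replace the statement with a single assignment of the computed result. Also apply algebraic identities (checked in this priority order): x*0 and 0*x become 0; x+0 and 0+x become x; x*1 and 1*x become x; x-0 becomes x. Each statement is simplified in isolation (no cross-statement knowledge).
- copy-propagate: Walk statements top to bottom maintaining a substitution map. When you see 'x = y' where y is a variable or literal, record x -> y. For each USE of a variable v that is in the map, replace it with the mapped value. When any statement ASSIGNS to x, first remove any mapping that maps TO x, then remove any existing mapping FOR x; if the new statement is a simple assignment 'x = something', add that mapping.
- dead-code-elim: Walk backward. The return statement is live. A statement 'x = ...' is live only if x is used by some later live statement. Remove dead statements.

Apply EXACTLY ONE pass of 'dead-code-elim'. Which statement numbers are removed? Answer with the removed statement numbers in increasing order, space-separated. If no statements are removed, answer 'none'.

Answer: 1 2 3 5

Derivation:
Backward liveness scan:
Stmt 1 'u = 6': DEAD (u not in live set [])
Stmt 2 'c = 4': DEAD (c not in live set [])
Stmt 3 'v = 8': DEAD (v not in live set [])
Stmt 4 't = 0': KEEP (t is live); live-in = []
Stmt 5 'd = u': DEAD (d not in live set ['t'])
Stmt 6 'x = 9 * t': KEEP (x is live); live-in = ['t']
Stmt 7 'return x': KEEP (return); live-in = ['x']
Removed statement numbers: [1, 2, 3, 5]
Surviving IR:
  t = 0
  x = 9 * t
  return x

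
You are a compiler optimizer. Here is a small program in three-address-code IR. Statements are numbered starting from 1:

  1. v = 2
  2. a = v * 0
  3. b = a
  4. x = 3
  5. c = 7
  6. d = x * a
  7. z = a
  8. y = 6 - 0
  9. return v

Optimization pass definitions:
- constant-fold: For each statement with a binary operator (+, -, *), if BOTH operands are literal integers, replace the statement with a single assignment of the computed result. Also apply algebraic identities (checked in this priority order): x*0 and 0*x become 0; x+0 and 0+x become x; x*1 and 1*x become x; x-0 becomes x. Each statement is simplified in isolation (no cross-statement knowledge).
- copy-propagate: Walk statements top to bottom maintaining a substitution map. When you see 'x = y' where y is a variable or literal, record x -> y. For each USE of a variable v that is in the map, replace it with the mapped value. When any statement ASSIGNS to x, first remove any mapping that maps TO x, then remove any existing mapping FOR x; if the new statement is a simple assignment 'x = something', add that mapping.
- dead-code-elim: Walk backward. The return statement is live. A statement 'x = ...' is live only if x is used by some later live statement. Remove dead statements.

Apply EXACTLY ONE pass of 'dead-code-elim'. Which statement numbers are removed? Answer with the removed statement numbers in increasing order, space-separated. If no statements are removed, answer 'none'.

Backward liveness scan:
Stmt 1 'v = 2': KEEP (v is live); live-in = []
Stmt 2 'a = v * 0': DEAD (a not in live set ['v'])
Stmt 3 'b = a': DEAD (b not in live set ['v'])
Stmt 4 'x = 3': DEAD (x not in live set ['v'])
Stmt 5 'c = 7': DEAD (c not in live set ['v'])
Stmt 6 'd = x * a': DEAD (d not in live set ['v'])
Stmt 7 'z = a': DEAD (z not in live set ['v'])
Stmt 8 'y = 6 - 0': DEAD (y not in live set ['v'])
Stmt 9 'return v': KEEP (return); live-in = ['v']
Removed statement numbers: [2, 3, 4, 5, 6, 7, 8]
Surviving IR:
  v = 2
  return v

Answer: 2 3 4 5 6 7 8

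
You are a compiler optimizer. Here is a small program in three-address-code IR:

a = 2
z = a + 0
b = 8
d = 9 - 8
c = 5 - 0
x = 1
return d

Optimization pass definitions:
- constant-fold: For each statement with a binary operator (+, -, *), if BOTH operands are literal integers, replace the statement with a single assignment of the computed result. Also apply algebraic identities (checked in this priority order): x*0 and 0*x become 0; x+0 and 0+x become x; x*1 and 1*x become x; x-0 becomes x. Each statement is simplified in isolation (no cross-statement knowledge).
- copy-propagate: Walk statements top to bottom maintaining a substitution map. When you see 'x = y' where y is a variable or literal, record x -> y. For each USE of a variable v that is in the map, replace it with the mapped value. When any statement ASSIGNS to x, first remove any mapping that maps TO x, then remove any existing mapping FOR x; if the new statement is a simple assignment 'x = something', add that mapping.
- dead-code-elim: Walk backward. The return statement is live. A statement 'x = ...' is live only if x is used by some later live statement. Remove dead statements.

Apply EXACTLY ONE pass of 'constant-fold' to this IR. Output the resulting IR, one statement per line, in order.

Answer: a = 2
z = a
b = 8
d = 1
c = 5
x = 1
return d

Derivation:
Applying constant-fold statement-by-statement:
  [1] a = 2  (unchanged)
  [2] z = a + 0  -> z = a
  [3] b = 8  (unchanged)
  [4] d = 9 - 8  -> d = 1
  [5] c = 5 - 0  -> c = 5
  [6] x = 1  (unchanged)
  [7] return d  (unchanged)
Result (7 stmts):
  a = 2
  z = a
  b = 8
  d = 1
  c = 5
  x = 1
  return d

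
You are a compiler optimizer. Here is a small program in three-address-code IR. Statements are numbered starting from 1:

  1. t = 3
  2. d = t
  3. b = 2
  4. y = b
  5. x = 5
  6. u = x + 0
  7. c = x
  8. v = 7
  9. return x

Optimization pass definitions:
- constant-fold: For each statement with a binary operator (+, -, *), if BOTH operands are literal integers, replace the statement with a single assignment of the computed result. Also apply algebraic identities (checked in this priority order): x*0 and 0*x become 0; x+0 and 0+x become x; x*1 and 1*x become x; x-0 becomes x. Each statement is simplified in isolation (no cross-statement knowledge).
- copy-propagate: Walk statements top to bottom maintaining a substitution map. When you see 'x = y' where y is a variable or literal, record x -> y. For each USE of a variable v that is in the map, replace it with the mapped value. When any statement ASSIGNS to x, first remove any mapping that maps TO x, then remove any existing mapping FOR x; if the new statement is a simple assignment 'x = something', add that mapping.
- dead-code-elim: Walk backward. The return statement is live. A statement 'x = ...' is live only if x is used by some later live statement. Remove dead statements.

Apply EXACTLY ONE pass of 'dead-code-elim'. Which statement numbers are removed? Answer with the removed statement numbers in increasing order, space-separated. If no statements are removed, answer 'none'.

Answer: 1 2 3 4 6 7 8

Derivation:
Backward liveness scan:
Stmt 1 't = 3': DEAD (t not in live set [])
Stmt 2 'd = t': DEAD (d not in live set [])
Stmt 3 'b = 2': DEAD (b not in live set [])
Stmt 4 'y = b': DEAD (y not in live set [])
Stmt 5 'x = 5': KEEP (x is live); live-in = []
Stmt 6 'u = x + 0': DEAD (u not in live set ['x'])
Stmt 7 'c = x': DEAD (c not in live set ['x'])
Stmt 8 'v = 7': DEAD (v not in live set ['x'])
Stmt 9 'return x': KEEP (return); live-in = ['x']
Removed statement numbers: [1, 2, 3, 4, 6, 7, 8]
Surviving IR:
  x = 5
  return x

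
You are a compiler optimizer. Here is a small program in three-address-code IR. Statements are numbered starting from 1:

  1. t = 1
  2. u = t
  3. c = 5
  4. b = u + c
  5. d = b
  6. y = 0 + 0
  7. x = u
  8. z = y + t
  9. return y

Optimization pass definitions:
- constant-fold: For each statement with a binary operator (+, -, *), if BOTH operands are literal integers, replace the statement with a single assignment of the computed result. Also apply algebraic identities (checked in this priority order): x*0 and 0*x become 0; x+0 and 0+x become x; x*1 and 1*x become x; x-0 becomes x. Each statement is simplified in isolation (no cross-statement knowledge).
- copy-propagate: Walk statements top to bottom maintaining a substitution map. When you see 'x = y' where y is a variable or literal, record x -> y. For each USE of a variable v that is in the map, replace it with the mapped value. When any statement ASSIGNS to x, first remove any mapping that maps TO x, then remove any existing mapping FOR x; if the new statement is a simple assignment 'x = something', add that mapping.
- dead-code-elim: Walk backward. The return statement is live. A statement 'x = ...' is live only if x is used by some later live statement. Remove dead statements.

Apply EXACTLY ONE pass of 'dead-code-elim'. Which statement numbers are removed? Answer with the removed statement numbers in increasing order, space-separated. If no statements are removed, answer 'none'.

Answer: 1 2 3 4 5 7 8

Derivation:
Backward liveness scan:
Stmt 1 't = 1': DEAD (t not in live set [])
Stmt 2 'u = t': DEAD (u not in live set [])
Stmt 3 'c = 5': DEAD (c not in live set [])
Stmt 4 'b = u + c': DEAD (b not in live set [])
Stmt 5 'd = b': DEAD (d not in live set [])
Stmt 6 'y = 0 + 0': KEEP (y is live); live-in = []
Stmt 7 'x = u': DEAD (x not in live set ['y'])
Stmt 8 'z = y + t': DEAD (z not in live set ['y'])
Stmt 9 'return y': KEEP (return); live-in = ['y']
Removed statement numbers: [1, 2, 3, 4, 5, 7, 8]
Surviving IR:
  y = 0 + 0
  return y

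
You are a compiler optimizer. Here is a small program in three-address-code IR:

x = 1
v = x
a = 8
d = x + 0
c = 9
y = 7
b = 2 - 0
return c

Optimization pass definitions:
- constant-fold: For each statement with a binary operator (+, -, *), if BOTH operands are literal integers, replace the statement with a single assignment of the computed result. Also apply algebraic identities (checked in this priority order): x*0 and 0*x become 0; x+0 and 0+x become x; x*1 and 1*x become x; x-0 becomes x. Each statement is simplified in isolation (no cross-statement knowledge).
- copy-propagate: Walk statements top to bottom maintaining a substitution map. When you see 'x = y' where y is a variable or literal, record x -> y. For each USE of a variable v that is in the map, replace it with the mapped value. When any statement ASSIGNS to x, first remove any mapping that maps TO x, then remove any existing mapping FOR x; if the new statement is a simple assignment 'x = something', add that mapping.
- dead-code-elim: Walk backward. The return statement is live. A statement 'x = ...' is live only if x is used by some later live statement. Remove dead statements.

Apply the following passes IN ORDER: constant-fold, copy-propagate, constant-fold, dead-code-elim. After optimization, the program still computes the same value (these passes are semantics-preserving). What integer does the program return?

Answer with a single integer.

Initial IR:
  x = 1
  v = x
  a = 8
  d = x + 0
  c = 9
  y = 7
  b = 2 - 0
  return c
After constant-fold (8 stmts):
  x = 1
  v = x
  a = 8
  d = x
  c = 9
  y = 7
  b = 2
  return c
After copy-propagate (8 stmts):
  x = 1
  v = 1
  a = 8
  d = 1
  c = 9
  y = 7
  b = 2
  return 9
After constant-fold (8 stmts):
  x = 1
  v = 1
  a = 8
  d = 1
  c = 9
  y = 7
  b = 2
  return 9
After dead-code-elim (1 stmts):
  return 9
Evaluate:
  x = 1  =>  x = 1
  v = x  =>  v = 1
  a = 8  =>  a = 8
  d = x + 0  =>  d = 1
  c = 9  =>  c = 9
  y = 7  =>  y = 7
  b = 2 - 0  =>  b = 2
  return c = 9

Answer: 9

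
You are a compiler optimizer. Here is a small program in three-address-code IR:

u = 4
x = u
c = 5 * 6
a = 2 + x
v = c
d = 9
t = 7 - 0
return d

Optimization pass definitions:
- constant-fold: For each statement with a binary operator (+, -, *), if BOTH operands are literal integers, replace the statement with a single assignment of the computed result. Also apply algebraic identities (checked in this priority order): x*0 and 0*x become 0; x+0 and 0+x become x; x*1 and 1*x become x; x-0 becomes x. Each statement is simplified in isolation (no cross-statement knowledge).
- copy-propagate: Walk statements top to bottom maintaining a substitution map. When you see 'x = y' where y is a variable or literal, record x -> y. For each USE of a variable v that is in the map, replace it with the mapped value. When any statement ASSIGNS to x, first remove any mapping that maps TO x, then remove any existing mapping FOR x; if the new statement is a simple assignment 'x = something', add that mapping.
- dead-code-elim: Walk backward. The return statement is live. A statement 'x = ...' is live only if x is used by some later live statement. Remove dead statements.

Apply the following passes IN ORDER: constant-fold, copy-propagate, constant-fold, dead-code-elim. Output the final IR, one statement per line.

Initial IR:
  u = 4
  x = u
  c = 5 * 6
  a = 2 + x
  v = c
  d = 9
  t = 7 - 0
  return d
After constant-fold (8 stmts):
  u = 4
  x = u
  c = 30
  a = 2 + x
  v = c
  d = 9
  t = 7
  return d
After copy-propagate (8 stmts):
  u = 4
  x = 4
  c = 30
  a = 2 + 4
  v = 30
  d = 9
  t = 7
  return 9
After constant-fold (8 stmts):
  u = 4
  x = 4
  c = 30
  a = 6
  v = 30
  d = 9
  t = 7
  return 9
After dead-code-elim (1 stmts):
  return 9

Answer: return 9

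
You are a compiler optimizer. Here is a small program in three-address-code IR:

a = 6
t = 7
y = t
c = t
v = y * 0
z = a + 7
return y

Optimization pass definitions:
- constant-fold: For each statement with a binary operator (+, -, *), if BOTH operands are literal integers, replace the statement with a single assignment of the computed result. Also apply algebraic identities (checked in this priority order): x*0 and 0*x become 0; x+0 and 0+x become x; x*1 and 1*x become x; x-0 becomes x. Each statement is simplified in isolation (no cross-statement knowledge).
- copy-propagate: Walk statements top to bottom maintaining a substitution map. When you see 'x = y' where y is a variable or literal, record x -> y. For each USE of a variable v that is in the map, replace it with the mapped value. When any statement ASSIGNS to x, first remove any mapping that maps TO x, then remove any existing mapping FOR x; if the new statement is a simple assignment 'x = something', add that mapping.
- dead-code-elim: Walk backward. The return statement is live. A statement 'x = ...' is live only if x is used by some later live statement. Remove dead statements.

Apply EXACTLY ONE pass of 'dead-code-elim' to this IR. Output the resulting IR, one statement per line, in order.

Applying dead-code-elim statement-by-statement:
  [7] return y  -> KEEP (return); live=['y']
  [6] z = a + 7  -> DEAD (z not live)
  [5] v = y * 0  -> DEAD (v not live)
  [4] c = t  -> DEAD (c not live)
  [3] y = t  -> KEEP; live=['t']
  [2] t = 7  -> KEEP; live=[]
  [1] a = 6  -> DEAD (a not live)
Result (3 stmts):
  t = 7
  y = t
  return y

Answer: t = 7
y = t
return y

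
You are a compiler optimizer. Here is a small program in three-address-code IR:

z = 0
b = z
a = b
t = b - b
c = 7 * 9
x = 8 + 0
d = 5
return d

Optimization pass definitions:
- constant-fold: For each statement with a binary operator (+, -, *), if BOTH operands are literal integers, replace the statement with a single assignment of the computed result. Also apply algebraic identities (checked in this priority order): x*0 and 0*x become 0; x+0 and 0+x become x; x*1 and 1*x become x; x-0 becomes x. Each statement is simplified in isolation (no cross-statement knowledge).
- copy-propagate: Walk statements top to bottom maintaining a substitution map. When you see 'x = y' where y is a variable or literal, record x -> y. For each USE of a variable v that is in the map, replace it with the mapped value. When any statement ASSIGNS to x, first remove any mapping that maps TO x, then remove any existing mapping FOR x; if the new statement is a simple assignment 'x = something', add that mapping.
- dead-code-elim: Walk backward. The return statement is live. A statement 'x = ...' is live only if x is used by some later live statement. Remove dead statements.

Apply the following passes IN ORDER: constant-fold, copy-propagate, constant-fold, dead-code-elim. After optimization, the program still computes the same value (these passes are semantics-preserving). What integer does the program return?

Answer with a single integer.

Answer: 5

Derivation:
Initial IR:
  z = 0
  b = z
  a = b
  t = b - b
  c = 7 * 9
  x = 8 + 0
  d = 5
  return d
After constant-fold (8 stmts):
  z = 0
  b = z
  a = b
  t = b - b
  c = 63
  x = 8
  d = 5
  return d
After copy-propagate (8 stmts):
  z = 0
  b = 0
  a = 0
  t = 0 - 0
  c = 63
  x = 8
  d = 5
  return 5
After constant-fold (8 stmts):
  z = 0
  b = 0
  a = 0
  t = 0
  c = 63
  x = 8
  d = 5
  return 5
After dead-code-elim (1 stmts):
  return 5
Evaluate:
  z = 0  =>  z = 0
  b = z  =>  b = 0
  a = b  =>  a = 0
  t = b - b  =>  t = 0
  c = 7 * 9  =>  c = 63
  x = 8 + 0  =>  x = 8
  d = 5  =>  d = 5
  return d = 5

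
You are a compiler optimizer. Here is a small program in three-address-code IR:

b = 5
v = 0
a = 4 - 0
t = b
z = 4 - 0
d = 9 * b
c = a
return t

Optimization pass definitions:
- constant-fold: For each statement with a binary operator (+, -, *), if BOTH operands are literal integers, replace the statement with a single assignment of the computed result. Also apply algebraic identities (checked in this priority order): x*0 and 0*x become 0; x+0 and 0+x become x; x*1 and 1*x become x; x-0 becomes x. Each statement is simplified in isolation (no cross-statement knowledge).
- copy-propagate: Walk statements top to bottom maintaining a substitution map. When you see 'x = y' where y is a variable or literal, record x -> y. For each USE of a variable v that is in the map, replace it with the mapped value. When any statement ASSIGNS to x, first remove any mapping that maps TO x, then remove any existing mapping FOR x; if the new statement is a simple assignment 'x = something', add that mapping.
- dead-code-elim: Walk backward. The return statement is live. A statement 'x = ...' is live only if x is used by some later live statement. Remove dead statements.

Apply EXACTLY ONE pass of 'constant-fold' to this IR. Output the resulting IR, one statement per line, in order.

Applying constant-fold statement-by-statement:
  [1] b = 5  (unchanged)
  [2] v = 0  (unchanged)
  [3] a = 4 - 0  -> a = 4
  [4] t = b  (unchanged)
  [5] z = 4 - 0  -> z = 4
  [6] d = 9 * b  (unchanged)
  [7] c = a  (unchanged)
  [8] return t  (unchanged)
Result (8 stmts):
  b = 5
  v = 0
  a = 4
  t = b
  z = 4
  d = 9 * b
  c = a
  return t

Answer: b = 5
v = 0
a = 4
t = b
z = 4
d = 9 * b
c = a
return t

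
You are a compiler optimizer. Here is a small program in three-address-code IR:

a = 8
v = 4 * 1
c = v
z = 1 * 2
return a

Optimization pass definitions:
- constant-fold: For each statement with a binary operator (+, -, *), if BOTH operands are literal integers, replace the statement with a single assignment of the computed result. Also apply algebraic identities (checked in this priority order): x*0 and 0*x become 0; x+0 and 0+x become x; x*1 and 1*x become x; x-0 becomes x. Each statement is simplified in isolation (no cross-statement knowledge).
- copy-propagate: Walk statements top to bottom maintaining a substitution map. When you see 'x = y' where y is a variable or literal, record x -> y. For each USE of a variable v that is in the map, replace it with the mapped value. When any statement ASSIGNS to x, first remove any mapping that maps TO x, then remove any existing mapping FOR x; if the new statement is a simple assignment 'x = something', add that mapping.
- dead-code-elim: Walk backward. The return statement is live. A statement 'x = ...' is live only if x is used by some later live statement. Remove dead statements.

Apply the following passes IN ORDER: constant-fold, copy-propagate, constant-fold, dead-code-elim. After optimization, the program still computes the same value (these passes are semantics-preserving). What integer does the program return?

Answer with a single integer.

Initial IR:
  a = 8
  v = 4 * 1
  c = v
  z = 1 * 2
  return a
After constant-fold (5 stmts):
  a = 8
  v = 4
  c = v
  z = 2
  return a
After copy-propagate (5 stmts):
  a = 8
  v = 4
  c = 4
  z = 2
  return 8
After constant-fold (5 stmts):
  a = 8
  v = 4
  c = 4
  z = 2
  return 8
After dead-code-elim (1 stmts):
  return 8
Evaluate:
  a = 8  =>  a = 8
  v = 4 * 1  =>  v = 4
  c = v  =>  c = 4
  z = 1 * 2  =>  z = 2
  return a = 8

Answer: 8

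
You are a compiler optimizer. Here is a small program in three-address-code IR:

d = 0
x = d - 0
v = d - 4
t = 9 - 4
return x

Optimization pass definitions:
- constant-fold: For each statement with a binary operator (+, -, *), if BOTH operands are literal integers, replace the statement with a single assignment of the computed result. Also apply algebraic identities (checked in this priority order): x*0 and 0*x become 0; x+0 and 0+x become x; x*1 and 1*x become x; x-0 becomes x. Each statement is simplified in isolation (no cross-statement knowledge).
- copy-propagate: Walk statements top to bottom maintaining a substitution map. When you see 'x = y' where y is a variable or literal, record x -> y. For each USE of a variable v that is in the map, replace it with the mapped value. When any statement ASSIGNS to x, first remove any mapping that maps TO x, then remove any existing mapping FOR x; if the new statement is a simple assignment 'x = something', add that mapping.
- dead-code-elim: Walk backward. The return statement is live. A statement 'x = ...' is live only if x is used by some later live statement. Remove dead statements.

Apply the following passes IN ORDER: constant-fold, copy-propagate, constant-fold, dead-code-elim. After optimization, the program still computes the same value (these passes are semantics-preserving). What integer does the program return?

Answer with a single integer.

Answer: 0

Derivation:
Initial IR:
  d = 0
  x = d - 0
  v = d - 4
  t = 9 - 4
  return x
After constant-fold (5 stmts):
  d = 0
  x = d
  v = d - 4
  t = 5
  return x
After copy-propagate (5 stmts):
  d = 0
  x = 0
  v = 0 - 4
  t = 5
  return 0
After constant-fold (5 stmts):
  d = 0
  x = 0
  v = -4
  t = 5
  return 0
After dead-code-elim (1 stmts):
  return 0
Evaluate:
  d = 0  =>  d = 0
  x = d - 0  =>  x = 0
  v = d - 4  =>  v = -4
  t = 9 - 4  =>  t = 5
  return x = 0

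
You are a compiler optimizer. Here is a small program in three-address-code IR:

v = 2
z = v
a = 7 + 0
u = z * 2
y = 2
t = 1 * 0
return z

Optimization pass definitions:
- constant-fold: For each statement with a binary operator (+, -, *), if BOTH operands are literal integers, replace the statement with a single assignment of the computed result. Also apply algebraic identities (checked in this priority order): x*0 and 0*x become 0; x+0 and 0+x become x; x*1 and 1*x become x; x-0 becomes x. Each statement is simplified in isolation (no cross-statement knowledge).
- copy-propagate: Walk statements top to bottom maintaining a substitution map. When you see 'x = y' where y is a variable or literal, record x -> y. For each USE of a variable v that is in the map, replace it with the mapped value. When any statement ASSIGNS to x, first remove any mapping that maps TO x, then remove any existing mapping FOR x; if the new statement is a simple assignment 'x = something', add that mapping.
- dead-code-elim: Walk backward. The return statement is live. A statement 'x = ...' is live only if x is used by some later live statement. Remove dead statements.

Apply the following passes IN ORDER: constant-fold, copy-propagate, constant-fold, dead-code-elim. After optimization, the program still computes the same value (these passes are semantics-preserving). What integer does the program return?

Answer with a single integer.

Initial IR:
  v = 2
  z = v
  a = 7 + 0
  u = z * 2
  y = 2
  t = 1 * 0
  return z
After constant-fold (7 stmts):
  v = 2
  z = v
  a = 7
  u = z * 2
  y = 2
  t = 0
  return z
After copy-propagate (7 stmts):
  v = 2
  z = 2
  a = 7
  u = 2 * 2
  y = 2
  t = 0
  return 2
After constant-fold (7 stmts):
  v = 2
  z = 2
  a = 7
  u = 4
  y = 2
  t = 0
  return 2
After dead-code-elim (1 stmts):
  return 2
Evaluate:
  v = 2  =>  v = 2
  z = v  =>  z = 2
  a = 7 + 0  =>  a = 7
  u = z * 2  =>  u = 4
  y = 2  =>  y = 2
  t = 1 * 0  =>  t = 0
  return z = 2

Answer: 2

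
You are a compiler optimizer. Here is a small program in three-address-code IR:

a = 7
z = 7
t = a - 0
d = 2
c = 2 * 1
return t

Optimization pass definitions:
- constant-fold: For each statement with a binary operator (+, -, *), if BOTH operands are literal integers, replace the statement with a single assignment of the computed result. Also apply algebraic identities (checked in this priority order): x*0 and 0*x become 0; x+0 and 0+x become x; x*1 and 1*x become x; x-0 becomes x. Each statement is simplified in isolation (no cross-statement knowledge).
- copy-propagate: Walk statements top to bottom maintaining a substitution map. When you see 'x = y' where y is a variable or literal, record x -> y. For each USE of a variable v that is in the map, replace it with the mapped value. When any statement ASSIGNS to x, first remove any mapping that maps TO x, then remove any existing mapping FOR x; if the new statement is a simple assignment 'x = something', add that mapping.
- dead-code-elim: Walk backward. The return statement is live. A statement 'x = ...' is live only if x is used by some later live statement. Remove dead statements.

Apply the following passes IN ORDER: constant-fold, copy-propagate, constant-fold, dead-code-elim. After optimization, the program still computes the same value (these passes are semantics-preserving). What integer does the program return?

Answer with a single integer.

Answer: 7

Derivation:
Initial IR:
  a = 7
  z = 7
  t = a - 0
  d = 2
  c = 2 * 1
  return t
After constant-fold (6 stmts):
  a = 7
  z = 7
  t = a
  d = 2
  c = 2
  return t
After copy-propagate (6 stmts):
  a = 7
  z = 7
  t = 7
  d = 2
  c = 2
  return 7
After constant-fold (6 stmts):
  a = 7
  z = 7
  t = 7
  d = 2
  c = 2
  return 7
After dead-code-elim (1 stmts):
  return 7
Evaluate:
  a = 7  =>  a = 7
  z = 7  =>  z = 7
  t = a - 0  =>  t = 7
  d = 2  =>  d = 2
  c = 2 * 1  =>  c = 2
  return t = 7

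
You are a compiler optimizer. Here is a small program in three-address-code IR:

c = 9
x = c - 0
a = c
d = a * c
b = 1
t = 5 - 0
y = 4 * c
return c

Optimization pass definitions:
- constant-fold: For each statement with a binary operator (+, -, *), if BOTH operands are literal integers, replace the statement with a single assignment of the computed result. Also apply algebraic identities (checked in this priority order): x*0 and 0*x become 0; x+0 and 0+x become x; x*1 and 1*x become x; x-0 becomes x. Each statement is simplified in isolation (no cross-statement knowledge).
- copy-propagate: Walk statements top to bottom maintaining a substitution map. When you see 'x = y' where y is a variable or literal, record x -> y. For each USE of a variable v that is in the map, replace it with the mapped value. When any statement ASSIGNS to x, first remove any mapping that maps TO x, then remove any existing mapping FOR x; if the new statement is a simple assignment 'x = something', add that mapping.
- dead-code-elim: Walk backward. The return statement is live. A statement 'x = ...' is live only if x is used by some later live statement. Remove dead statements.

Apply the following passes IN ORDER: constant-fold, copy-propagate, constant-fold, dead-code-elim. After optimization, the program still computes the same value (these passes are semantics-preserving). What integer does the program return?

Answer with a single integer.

Initial IR:
  c = 9
  x = c - 0
  a = c
  d = a * c
  b = 1
  t = 5 - 0
  y = 4 * c
  return c
After constant-fold (8 stmts):
  c = 9
  x = c
  a = c
  d = a * c
  b = 1
  t = 5
  y = 4 * c
  return c
After copy-propagate (8 stmts):
  c = 9
  x = 9
  a = 9
  d = 9 * 9
  b = 1
  t = 5
  y = 4 * 9
  return 9
After constant-fold (8 stmts):
  c = 9
  x = 9
  a = 9
  d = 81
  b = 1
  t = 5
  y = 36
  return 9
After dead-code-elim (1 stmts):
  return 9
Evaluate:
  c = 9  =>  c = 9
  x = c - 0  =>  x = 9
  a = c  =>  a = 9
  d = a * c  =>  d = 81
  b = 1  =>  b = 1
  t = 5 - 0  =>  t = 5
  y = 4 * c  =>  y = 36
  return c = 9

Answer: 9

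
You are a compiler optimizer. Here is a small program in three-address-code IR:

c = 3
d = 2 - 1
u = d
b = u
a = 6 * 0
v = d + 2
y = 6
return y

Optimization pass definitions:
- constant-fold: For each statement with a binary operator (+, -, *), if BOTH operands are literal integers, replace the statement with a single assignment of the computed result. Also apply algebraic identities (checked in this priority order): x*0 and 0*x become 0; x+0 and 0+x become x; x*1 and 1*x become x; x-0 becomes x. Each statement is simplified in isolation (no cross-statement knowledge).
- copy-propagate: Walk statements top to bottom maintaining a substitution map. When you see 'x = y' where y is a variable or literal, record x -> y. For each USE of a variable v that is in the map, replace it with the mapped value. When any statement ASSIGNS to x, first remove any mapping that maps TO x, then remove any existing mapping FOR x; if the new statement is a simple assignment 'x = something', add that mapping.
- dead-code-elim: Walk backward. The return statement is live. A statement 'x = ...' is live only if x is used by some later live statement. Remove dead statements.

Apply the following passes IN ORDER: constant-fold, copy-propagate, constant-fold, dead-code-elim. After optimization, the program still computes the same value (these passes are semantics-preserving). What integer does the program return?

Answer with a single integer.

Answer: 6

Derivation:
Initial IR:
  c = 3
  d = 2 - 1
  u = d
  b = u
  a = 6 * 0
  v = d + 2
  y = 6
  return y
After constant-fold (8 stmts):
  c = 3
  d = 1
  u = d
  b = u
  a = 0
  v = d + 2
  y = 6
  return y
After copy-propagate (8 stmts):
  c = 3
  d = 1
  u = 1
  b = 1
  a = 0
  v = 1 + 2
  y = 6
  return 6
After constant-fold (8 stmts):
  c = 3
  d = 1
  u = 1
  b = 1
  a = 0
  v = 3
  y = 6
  return 6
After dead-code-elim (1 stmts):
  return 6
Evaluate:
  c = 3  =>  c = 3
  d = 2 - 1  =>  d = 1
  u = d  =>  u = 1
  b = u  =>  b = 1
  a = 6 * 0  =>  a = 0
  v = d + 2  =>  v = 3
  y = 6  =>  y = 6
  return y = 6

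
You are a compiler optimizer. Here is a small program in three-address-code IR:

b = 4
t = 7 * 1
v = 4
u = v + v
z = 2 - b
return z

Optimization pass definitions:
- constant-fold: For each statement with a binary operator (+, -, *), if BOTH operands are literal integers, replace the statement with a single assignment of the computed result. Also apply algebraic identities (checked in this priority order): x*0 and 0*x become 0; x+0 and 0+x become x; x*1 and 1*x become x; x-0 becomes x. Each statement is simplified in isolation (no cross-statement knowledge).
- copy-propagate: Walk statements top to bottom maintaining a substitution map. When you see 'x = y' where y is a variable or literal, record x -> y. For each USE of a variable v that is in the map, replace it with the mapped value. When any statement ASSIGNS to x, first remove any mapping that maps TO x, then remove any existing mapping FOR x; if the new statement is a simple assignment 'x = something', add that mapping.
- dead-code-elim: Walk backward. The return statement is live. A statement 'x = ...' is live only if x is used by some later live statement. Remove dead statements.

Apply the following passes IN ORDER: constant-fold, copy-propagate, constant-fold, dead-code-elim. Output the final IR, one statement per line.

Answer: z = -2
return z

Derivation:
Initial IR:
  b = 4
  t = 7 * 1
  v = 4
  u = v + v
  z = 2 - b
  return z
After constant-fold (6 stmts):
  b = 4
  t = 7
  v = 4
  u = v + v
  z = 2 - b
  return z
After copy-propagate (6 stmts):
  b = 4
  t = 7
  v = 4
  u = 4 + 4
  z = 2 - 4
  return z
After constant-fold (6 stmts):
  b = 4
  t = 7
  v = 4
  u = 8
  z = -2
  return z
After dead-code-elim (2 stmts):
  z = -2
  return z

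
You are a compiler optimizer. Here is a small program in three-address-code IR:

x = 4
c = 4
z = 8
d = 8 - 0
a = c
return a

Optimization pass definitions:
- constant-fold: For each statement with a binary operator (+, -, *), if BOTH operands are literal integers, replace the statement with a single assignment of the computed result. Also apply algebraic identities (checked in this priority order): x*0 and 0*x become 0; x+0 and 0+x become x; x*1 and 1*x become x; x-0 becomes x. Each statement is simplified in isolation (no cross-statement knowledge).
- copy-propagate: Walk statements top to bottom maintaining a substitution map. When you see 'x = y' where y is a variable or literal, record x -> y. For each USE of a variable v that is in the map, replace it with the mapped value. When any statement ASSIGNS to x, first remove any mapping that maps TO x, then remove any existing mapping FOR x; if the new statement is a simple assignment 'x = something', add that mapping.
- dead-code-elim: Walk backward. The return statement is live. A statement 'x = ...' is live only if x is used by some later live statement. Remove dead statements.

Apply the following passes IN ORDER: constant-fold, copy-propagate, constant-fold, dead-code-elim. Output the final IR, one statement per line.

Answer: return 4

Derivation:
Initial IR:
  x = 4
  c = 4
  z = 8
  d = 8 - 0
  a = c
  return a
After constant-fold (6 stmts):
  x = 4
  c = 4
  z = 8
  d = 8
  a = c
  return a
After copy-propagate (6 stmts):
  x = 4
  c = 4
  z = 8
  d = 8
  a = 4
  return 4
After constant-fold (6 stmts):
  x = 4
  c = 4
  z = 8
  d = 8
  a = 4
  return 4
After dead-code-elim (1 stmts):
  return 4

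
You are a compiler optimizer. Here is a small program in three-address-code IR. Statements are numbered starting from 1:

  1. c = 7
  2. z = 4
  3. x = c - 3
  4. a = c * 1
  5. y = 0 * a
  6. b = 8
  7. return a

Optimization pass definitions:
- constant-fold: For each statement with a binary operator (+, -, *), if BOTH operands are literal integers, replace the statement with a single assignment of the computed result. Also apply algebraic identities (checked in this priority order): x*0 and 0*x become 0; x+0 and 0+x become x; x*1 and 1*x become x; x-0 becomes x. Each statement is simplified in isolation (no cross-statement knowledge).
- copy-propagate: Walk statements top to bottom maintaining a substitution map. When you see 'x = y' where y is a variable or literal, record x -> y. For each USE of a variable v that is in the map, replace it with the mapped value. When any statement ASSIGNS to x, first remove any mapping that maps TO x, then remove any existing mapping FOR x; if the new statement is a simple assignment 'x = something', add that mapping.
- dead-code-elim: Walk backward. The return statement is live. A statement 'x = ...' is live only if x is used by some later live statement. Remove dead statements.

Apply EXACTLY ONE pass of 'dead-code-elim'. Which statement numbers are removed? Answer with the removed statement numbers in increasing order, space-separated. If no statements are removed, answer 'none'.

Answer: 2 3 5 6

Derivation:
Backward liveness scan:
Stmt 1 'c = 7': KEEP (c is live); live-in = []
Stmt 2 'z = 4': DEAD (z not in live set ['c'])
Stmt 3 'x = c - 3': DEAD (x not in live set ['c'])
Stmt 4 'a = c * 1': KEEP (a is live); live-in = ['c']
Stmt 5 'y = 0 * a': DEAD (y not in live set ['a'])
Stmt 6 'b = 8': DEAD (b not in live set ['a'])
Stmt 7 'return a': KEEP (return); live-in = ['a']
Removed statement numbers: [2, 3, 5, 6]
Surviving IR:
  c = 7
  a = c * 1
  return a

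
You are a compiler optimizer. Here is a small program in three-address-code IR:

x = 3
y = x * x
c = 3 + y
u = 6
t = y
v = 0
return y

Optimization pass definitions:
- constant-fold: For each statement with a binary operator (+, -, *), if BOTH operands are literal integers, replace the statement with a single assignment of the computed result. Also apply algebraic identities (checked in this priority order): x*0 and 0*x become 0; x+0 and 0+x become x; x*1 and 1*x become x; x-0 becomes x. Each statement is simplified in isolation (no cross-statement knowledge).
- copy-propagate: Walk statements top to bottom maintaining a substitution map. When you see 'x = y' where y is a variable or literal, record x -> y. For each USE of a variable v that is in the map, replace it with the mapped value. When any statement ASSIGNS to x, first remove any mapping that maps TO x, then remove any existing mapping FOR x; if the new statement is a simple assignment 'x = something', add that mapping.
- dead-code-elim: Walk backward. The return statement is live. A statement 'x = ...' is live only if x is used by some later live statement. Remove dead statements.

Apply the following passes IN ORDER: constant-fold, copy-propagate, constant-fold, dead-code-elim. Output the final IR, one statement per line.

Answer: y = 9
return y

Derivation:
Initial IR:
  x = 3
  y = x * x
  c = 3 + y
  u = 6
  t = y
  v = 0
  return y
After constant-fold (7 stmts):
  x = 3
  y = x * x
  c = 3 + y
  u = 6
  t = y
  v = 0
  return y
After copy-propagate (7 stmts):
  x = 3
  y = 3 * 3
  c = 3 + y
  u = 6
  t = y
  v = 0
  return y
After constant-fold (7 stmts):
  x = 3
  y = 9
  c = 3 + y
  u = 6
  t = y
  v = 0
  return y
After dead-code-elim (2 stmts):
  y = 9
  return y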